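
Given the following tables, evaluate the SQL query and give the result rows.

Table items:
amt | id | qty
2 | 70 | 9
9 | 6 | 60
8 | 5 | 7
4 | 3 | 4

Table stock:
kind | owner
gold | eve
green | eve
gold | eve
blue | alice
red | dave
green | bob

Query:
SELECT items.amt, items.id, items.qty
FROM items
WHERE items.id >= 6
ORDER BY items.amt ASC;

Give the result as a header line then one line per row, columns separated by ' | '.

After WHERE (2 rows):
items.amt | items.id | items.qty
2 | 70 | 9
9 | 6 | 60
After SELECT (2 rows):
items.amt | items.id | items.qty
2 | 70 | 9
9 | 6 | 60
After ORDER BY (2 rows):
items.amt | items.id | items.qty
2 | 70 | 9
9 | 6 | 60

== RESULT ==
items.amt | items.id | items.qty
2 | 70 | 9
9 | 6 | 60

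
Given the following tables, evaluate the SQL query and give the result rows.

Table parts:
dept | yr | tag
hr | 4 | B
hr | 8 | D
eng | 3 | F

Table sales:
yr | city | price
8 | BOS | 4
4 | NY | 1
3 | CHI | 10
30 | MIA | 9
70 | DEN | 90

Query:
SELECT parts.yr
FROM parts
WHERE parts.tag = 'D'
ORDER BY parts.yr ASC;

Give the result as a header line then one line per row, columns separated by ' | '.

== RESULT ==
parts.yr
8

Derivation:
After WHERE (1 rows):
parts.dept | parts.yr | parts.tag
hr | 8 | D
After SELECT (1 rows):
parts.yr
8
After ORDER BY (1 rows):
parts.yr
8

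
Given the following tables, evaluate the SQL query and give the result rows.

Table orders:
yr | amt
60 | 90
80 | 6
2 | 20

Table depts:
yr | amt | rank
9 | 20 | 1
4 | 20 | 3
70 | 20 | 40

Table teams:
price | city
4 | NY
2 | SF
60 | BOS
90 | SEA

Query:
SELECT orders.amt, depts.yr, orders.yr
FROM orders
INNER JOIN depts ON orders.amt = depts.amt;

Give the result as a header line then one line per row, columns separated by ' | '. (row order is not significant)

== RESULT ==
orders.amt | depts.yr | orders.yr
20 | 9 | 2
20 | 4 | 2
20 | 70 | 2

Derivation:
After JOIN depts (3 rows):
orders.yr | orders.amt | depts.yr | depts.amt | depts.rank
2 | 20 | 9 | 20 | 1
2 | 20 | 4 | 20 | 3
2 | 20 | 70 | 20 | 40
After SELECT (3 rows):
orders.amt | depts.yr | orders.yr
20 | 9 | 2
20 | 4 | 2
20 | 70 | 2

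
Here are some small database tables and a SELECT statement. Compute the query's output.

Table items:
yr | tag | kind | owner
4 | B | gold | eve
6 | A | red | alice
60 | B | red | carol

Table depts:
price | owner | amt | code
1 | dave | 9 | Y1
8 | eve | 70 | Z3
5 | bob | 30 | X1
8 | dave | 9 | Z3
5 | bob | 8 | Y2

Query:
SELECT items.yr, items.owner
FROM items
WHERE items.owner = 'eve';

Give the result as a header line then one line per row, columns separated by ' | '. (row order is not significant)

== RESULT ==
items.yr | items.owner
4 | eve

Derivation:
After WHERE (1 rows):
items.yr | items.tag | items.kind | items.owner
4 | B | gold | eve
After SELECT (1 rows):
items.yr | items.owner
4 | eve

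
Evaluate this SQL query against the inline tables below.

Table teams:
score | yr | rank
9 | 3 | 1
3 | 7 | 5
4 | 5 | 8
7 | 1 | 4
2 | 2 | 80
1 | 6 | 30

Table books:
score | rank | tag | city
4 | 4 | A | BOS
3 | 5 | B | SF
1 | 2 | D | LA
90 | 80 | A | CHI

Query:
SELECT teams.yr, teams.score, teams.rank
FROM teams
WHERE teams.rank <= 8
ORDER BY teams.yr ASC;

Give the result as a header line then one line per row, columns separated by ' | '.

== RESULT ==
teams.yr | teams.score | teams.rank
1 | 7 | 4
3 | 9 | 1
5 | 4 | 8
7 | 3 | 5

Derivation:
After WHERE (4 rows):
teams.score | teams.yr | teams.rank
9 | 3 | 1
3 | 7 | 5
4 | 5 | 8
7 | 1 | 4
After SELECT (4 rows):
teams.yr | teams.score | teams.rank
3 | 9 | 1
7 | 3 | 5
5 | 4 | 8
1 | 7 | 4
After ORDER BY (4 rows):
teams.yr | teams.score | teams.rank
1 | 7 | 4
3 | 9 | 1
5 | 4 | 8
7 | 3 | 5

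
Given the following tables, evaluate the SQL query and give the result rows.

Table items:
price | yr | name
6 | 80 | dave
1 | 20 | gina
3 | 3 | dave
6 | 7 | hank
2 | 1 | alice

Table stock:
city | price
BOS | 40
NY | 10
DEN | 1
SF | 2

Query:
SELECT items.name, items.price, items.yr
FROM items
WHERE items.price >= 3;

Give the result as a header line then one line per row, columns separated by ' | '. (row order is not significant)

== RESULT ==
items.name | items.price | items.yr
dave | 6 | 80
dave | 3 | 3
hank | 6 | 7

Derivation:
After WHERE (3 rows):
items.price | items.yr | items.name
6 | 80 | dave
3 | 3 | dave
6 | 7 | hank
After SELECT (3 rows):
items.name | items.price | items.yr
dave | 6 | 80
dave | 3 | 3
hank | 6 | 7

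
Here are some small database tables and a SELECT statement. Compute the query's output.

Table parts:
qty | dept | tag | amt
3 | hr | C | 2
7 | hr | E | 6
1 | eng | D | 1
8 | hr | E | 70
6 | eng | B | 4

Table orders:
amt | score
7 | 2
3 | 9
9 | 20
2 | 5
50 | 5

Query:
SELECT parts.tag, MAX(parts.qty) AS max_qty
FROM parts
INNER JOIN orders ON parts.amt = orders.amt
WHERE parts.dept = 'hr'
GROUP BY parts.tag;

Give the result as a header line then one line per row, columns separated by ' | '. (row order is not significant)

After JOIN orders (1 rows):
parts.qty | parts.dept | parts.tag | parts.amt | orders.amt | orders.score
3 | hr | C | 2 | 2 | 5
After WHERE (1 rows):
parts.qty | parts.dept | parts.tag | parts.amt | orders.amt | orders.score
3 | hr | C | 2 | 2 | 5
After GROUP BY (1 rows):
parts.tag | max_qty
C | 3

== RESULT ==
parts.tag | max_qty
C | 3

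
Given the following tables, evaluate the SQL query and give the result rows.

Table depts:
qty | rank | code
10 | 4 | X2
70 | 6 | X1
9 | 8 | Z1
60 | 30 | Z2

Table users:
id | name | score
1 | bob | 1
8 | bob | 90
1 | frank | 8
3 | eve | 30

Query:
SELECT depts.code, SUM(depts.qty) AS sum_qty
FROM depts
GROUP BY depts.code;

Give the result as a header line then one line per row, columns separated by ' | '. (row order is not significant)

== RESULT ==
depts.code | sum_qty
X2 | 10
X1 | 70
Z1 | 9
Z2 | 60

Derivation:
After GROUP BY (4 rows):
depts.code | sum_qty
X2 | 10
X1 | 70
Z1 | 9
Z2 | 60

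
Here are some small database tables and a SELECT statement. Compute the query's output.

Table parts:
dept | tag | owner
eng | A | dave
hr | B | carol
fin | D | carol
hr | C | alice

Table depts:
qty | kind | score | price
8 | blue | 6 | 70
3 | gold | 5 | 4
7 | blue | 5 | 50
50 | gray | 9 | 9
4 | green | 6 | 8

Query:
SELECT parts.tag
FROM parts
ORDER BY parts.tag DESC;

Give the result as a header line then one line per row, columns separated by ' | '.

After SELECT (4 rows):
parts.tag
A
B
D
C
After ORDER BY (4 rows):
parts.tag
D
C
B
A

== RESULT ==
parts.tag
D
C
B
A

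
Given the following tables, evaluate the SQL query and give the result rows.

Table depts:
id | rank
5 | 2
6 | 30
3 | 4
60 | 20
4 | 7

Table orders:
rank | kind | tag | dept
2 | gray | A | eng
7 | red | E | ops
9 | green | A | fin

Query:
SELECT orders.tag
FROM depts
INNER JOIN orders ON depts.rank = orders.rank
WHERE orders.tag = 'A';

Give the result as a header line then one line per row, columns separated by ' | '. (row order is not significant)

After JOIN orders (2 rows):
depts.id | depts.rank | orders.rank | orders.kind | orders.tag | orders.dept
5 | 2 | 2 | gray | A | eng
4 | 7 | 7 | red | E | ops
After WHERE (1 rows):
depts.id | depts.rank | orders.rank | orders.kind | orders.tag | orders.dept
5 | 2 | 2 | gray | A | eng
After SELECT (1 rows):
orders.tag
A

== RESULT ==
orders.tag
A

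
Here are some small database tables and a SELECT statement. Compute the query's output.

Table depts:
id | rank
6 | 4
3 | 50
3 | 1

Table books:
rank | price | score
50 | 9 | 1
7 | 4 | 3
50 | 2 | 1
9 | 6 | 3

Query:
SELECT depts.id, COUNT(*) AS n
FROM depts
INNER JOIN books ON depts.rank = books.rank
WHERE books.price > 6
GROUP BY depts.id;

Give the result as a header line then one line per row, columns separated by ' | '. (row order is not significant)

== RESULT ==
depts.id | n
3 | 1

Derivation:
After JOIN books (2 rows):
depts.id | depts.rank | books.rank | books.price | books.score
3 | 50 | 50 | 9 | 1
3 | 50 | 50 | 2 | 1
After WHERE (1 rows):
depts.id | depts.rank | books.rank | books.price | books.score
3 | 50 | 50 | 9 | 1
After GROUP BY (1 rows):
depts.id | n
3 | 1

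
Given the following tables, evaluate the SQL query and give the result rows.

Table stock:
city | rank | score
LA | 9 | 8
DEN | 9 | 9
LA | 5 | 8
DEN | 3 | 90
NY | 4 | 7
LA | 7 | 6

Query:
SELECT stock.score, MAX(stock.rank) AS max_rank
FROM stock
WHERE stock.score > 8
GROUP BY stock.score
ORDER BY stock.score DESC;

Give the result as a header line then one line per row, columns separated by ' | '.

After WHERE (2 rows):
stock.city | stock.rank | stock.score
DEN | 9 | 9
DEN | 3 | 90
After GROUP BY (2 rows):
stock.score | max_rank
9 | 9
90 | 3
After ORDER BY (2 rows):
stock.score | max_rank
90 | 3
9 | 9

== RESULT ==
stock.score | max_rank
90 | 3
9 | 9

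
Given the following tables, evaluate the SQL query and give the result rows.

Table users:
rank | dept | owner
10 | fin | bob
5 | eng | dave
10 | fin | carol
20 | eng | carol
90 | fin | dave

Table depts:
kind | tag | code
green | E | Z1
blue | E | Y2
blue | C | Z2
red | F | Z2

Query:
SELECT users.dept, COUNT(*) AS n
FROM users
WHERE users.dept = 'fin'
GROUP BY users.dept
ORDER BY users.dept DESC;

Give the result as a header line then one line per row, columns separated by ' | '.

After WHERE (3 rows):
users.rank | users.dept | users.owner
10 | fin | bob
10 | fin | carol
90 | fin | dave
After GROUP BY (1 rows):
users.dept | n
fin | 3
After ORDER BY (1 rows):
users.dept | n
fin | 3

== RESULT ==
users.dept | n
fin | 3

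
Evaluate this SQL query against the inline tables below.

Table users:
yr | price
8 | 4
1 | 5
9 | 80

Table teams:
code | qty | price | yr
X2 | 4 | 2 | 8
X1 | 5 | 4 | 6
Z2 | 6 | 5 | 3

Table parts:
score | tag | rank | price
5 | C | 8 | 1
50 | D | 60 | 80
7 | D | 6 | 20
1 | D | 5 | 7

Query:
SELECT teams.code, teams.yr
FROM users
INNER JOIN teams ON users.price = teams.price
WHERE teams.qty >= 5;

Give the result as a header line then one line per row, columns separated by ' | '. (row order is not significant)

After JOIN teams (2 rows):
users.yr | users.price | teams.code | teams.qty | teams.price | teams.yr
8 | 4 | X1 | 5 | 4 | 6
1 | 5 | Z2 | 6 | 5 | 3
After WHERE (2 rows):
users.yr | users.price | teams.code | teams.qty | teams.price | teams.yr
8 | 4 | X1 | 5 | 4 | 6
1 | 5 | Z2 | 6 | 5 | 3
After SELECT (2 rows):
teams.code | teams.yr
X1 | 6
Z2 | 3

== RESULT ==
teams.code | teams.yr
X1 | 6
Z2 | 3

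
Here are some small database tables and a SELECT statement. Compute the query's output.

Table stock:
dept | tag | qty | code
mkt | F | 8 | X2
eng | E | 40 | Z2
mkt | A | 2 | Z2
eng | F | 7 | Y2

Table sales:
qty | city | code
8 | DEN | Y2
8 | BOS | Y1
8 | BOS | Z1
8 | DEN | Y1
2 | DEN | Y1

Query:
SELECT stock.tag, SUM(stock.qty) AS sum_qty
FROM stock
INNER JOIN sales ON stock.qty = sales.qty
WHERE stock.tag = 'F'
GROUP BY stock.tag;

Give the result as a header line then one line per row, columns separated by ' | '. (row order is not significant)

== RESULT ==
stock.tag | sum_qty
F | 32

Derivation:
After JOIN sales (5 rows):
stock.dept | stock.tag | stock.qty | stock.code | sales.qty | sales.city | sales.code
mkt | F | 8 | X2 | 8 | DEN | Y2
mkt | F | 8 | X2 | 8 | BOS | Y1
mkt | F | 8 | X2 | 8 | BOS | Z1
mkt | F | 8 | X2 | 8 | DEN | Y1
mkt | A | 2 | Z2 | 2 | DEN | Y1
After WHERE (4 rows):
stock.dept | stock.tag | stock.qty | stock.code | sales.qty | sales.city | sales.code
mkt | F | 8 | X2 | 8 | DEN | Y2
mkt | F | 8 | X2 | 8 | BOS | Y1
mkt | F | 8 | X2 | 8 | BOS | Z1
mkt | F | 8 | X2 | 8 | DEN | Y1
After GROUP BY (1 rows):
stock.tag | sum_qty
F | 32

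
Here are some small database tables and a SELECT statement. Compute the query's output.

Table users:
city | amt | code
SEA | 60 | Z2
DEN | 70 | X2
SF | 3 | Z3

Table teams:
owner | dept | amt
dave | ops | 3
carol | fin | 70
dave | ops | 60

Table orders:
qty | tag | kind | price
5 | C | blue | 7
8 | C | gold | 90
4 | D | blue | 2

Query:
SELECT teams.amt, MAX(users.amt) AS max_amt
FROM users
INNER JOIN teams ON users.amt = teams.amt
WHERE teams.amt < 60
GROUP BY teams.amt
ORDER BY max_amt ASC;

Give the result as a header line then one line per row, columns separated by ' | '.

== RESULT ==
teams.amt | max_amt
3 | 3

Derivation:
After JOIN teams (3 rows):
users.city | users.amt | users.code | teams.owner | teams.dept | teams.amt
SEA | 60 | Z2 | dave | ops | 60
DEN | 70 | X2 | carol | fin | 70
SF | 3 | Z3 | dave | ops | 3
After WHERE (1 rows):
users.city | users.amt | users.code | teams.owner | teams.dept | teams.amt
SF | 3 | Z3 | dave | ops | 3
After GROUP BY (1 rows):
teams.amt | max_amt
3 | 3
After ORDER BY (1 rows):
teams.amt | max_amt
3 | 3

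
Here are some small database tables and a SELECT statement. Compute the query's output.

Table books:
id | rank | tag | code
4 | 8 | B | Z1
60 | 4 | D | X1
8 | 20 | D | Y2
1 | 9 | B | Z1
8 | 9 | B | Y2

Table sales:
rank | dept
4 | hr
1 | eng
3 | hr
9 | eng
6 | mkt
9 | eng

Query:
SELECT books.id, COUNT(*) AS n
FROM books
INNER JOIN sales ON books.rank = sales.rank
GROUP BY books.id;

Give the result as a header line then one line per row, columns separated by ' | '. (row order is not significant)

== RESULT ==
books.id | n
60 | 1
1 | 2
8 | 2

Derivation:
After JOIN sales (5 rows):
books.id | books.rank | books.tag | books.code | sales.rank | sales.dept
60 | 4 | D | X1 | 4 | hr
1 | 9 | B | Z1 | 9 | eng
1 | 9 | B | Z1 | 9 | eng
8 | 9 | B | Y2 | 9 | eng
8 | 9 | B | Y2 | 9 | eng
After GROUP BY (3 rows):
books.id | n
60 | 1
1 | 2
8 | 2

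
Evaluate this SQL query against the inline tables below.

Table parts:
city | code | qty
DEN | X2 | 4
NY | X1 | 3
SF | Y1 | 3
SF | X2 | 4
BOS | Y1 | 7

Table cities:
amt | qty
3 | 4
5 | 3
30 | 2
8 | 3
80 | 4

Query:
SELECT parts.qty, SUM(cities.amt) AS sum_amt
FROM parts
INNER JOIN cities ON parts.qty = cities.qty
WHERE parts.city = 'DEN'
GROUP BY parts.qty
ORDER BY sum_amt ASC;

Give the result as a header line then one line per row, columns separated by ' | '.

== RESULT ==
parts.qty | sum_amt
4 | 83

Derivation:
After JOIN cities (8 rows):
parts.city | parts.code | parts.qty | cities.amt | cities.qty
DEN | X2 | 4 | 3 | 4
DEN | X2 | 4 | 80 | 4
NY | X1 | 3 | 5 | 3
NY | X1 | 3 | 8 | 3
SF | Y1 | 3 | 5 | 3
SF | Y1 | 3 | 8 | 3
SF | X2 | 4 | 3 | 4
SF | X2 | 4 | 80 | 4
After WHERE (2 rows):
parts.city | parts.code | parts.qty | cities.amt | cities.qty
DEN | X2 | 4 | 3 | 4
DEN | X2 | 4 | 80 | 4
After GROUP BY (1 rows):
parts.qty | sum_amt
4 | 83
After ORDER BY (1 rows):
parts.qty | sum_amt
4 | 83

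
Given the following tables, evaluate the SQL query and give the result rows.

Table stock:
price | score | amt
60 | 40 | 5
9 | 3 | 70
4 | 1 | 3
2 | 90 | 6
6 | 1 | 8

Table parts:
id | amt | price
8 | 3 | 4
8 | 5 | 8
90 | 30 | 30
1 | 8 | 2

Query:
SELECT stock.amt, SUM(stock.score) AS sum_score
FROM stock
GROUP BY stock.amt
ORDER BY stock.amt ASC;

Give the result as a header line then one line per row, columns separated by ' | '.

== RESULT ==
stock.amt | sum_score
3 | 1
5 | 40
6 | 90
8 | 1
70 | 3

Derivation:
After GROUP BY (5 rows):
stock.amt | sum_score
5 | 40
70 | 3
3 | 1
6 | 90
8 | 1
After ORDER BY (5 rows):
stock.amt | sum_score
3 | 1
5 | 40
6 | 90
8 | 1
70 | 3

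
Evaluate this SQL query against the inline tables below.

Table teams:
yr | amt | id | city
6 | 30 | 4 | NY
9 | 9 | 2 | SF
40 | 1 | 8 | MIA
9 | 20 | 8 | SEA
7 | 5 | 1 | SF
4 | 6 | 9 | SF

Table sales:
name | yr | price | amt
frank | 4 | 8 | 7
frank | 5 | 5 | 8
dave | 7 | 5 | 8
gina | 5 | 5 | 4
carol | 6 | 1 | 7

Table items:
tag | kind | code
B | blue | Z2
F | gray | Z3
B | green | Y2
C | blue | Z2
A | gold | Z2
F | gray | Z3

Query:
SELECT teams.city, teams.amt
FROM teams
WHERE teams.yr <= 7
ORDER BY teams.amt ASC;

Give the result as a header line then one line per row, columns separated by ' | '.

== RESULT ==
teams.city | teams.amt
SF | 5
SF | 6
NY | 30

Derivation:
After WHERE (3 rows):
teams.yr | teams.amt | teams.id | teams.city
6 | 30 | 4 | NY
7 | 5 | 1 | SF
4 | 6 | 9 | SF
After SELECT (3 rows):
teams.city | teams.amt
NY | 30
SF | 5
SF | 6
After ORDER BY (3 rows):
teams.city | teams.amt
SF | 5
SF | 6
NY | 30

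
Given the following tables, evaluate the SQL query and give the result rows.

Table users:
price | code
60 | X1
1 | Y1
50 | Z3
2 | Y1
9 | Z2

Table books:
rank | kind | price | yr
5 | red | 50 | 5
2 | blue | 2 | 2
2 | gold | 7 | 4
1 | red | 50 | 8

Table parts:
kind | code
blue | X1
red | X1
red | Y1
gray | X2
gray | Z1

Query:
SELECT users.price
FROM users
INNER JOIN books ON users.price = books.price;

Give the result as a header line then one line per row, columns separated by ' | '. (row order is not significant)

After JOIN books (3 rows):
users.price | users.code | books.rank | books.kind | books.price | books.yr
50 | Z3 | 5 | red | 50 | 5
50 | Z3 | 1 | red | 50 | 8
2 | Y1 | 2 | blue | 2 | 2
After SELECT (3 rows):
users.price
50
50
2

== RESULT ==
users.price
50
50
2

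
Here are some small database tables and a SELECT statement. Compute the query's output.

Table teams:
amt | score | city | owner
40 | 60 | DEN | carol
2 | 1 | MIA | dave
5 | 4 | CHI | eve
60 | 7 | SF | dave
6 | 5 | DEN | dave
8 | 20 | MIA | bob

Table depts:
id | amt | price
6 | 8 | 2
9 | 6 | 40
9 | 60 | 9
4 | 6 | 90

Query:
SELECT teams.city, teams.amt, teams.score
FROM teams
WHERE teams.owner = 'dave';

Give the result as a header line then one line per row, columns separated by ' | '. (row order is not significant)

== RESULT ==
teams.city | teams.amt | teams.score
MIA | 2 | 1
SF | 60 | 7
DEN | 6 | 5

Derivation:
After WHERE (3 rows):
teams.amt | teams.score | teams.city | teams.owner
2 | 1 | MIA | dave
60 | 7 | SF | dave
6 | 5 | DEN | dave
After SELECT (3 rows):
teams.city | teams.amt | teams.score
MIA | 2 | 1
SF | 60 | 7
DEN | 6 | 5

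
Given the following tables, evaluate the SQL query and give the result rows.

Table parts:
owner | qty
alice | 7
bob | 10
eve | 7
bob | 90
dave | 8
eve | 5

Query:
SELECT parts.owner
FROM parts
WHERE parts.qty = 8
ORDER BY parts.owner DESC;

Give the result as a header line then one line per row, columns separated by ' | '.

After WHERE (1 rows):
parts.owner | parts.qty
dave | 8
After SELECT (1 rows):
parts.owner
dave
After ORDER BY (1 rows):
parts.owner
dave

== RESULT ==
parts.owner
dave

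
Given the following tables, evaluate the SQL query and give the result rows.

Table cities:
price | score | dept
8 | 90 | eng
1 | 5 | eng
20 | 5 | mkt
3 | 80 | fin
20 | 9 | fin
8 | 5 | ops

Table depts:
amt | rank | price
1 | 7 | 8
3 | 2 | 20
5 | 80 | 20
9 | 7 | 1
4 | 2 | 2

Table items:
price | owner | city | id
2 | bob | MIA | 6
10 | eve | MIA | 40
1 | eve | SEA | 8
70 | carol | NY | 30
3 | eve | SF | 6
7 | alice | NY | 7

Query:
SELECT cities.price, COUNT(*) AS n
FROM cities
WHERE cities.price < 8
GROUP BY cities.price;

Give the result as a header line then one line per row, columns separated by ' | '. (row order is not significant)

== RESULT ==
cities.price | n
1 | 1
3 | 1

Derivation:
After WHERE (2 rows):
cities.price | cities.score | cities.dept
1 | 5 | eng
3 | 80 | fin
After GROUP BY (2 rows):
cities.price | n
1 | 1
3 | 1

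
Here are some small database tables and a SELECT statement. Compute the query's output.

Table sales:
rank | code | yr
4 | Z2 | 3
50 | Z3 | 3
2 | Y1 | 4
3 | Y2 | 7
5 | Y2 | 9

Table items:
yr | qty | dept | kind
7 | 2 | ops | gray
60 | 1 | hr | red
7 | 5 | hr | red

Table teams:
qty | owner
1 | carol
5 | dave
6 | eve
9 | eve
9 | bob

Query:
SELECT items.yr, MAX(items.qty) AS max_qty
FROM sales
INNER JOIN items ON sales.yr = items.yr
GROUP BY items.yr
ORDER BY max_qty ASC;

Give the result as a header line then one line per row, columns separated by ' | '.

After JOIN items (2 rows):
sales.rank | sales.code | sales.yr | items.yr | items.qty | items.dept | items.kind
3 | Y2 | 7 | 7 | 2 | ops | gray
3 | Y2 | 7 | 7 | 5 | hr | red
After GROUP BY (1 rows):
items.yr | max_qty
7 | 5
After ORDER BY (1 rows):
items.yr | max_qty
7 | 5

== RESULT ==
items.yr | max_qty
7 | 5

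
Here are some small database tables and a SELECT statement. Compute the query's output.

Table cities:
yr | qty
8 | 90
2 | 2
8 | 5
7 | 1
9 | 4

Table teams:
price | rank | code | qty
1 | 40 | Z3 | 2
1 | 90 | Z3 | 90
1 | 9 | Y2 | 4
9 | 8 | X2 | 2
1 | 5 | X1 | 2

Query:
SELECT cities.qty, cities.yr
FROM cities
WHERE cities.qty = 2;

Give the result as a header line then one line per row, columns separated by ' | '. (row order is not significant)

After WHERE (1 rows):
cities.yr | cities.qty
2 | 2
After SELECT (1 rows):
cities.qty | cities.yr
2 | 2

== RESULT ==
cities.qty | cities.yr
2 | 2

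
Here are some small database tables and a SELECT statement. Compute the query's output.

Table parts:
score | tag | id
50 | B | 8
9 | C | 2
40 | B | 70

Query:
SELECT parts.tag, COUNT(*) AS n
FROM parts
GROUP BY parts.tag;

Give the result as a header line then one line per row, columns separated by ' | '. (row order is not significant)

== RESULT ==
parts.tag | n
B | 2
C | 1

Derivation:
After GROUP BY (2 rows):
parts.tag | n
B | 2
C | 1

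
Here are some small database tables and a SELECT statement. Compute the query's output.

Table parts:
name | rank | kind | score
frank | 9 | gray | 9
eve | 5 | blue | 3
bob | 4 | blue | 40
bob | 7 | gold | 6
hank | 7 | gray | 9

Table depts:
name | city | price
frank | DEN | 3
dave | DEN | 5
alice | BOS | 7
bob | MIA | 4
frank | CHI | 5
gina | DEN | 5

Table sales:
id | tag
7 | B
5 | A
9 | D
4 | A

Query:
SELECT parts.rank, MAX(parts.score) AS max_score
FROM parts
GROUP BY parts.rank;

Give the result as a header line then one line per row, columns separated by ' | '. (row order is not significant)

After GROUP BY (4 rows):
parts.rank | max_score
9 | 9
5 | 3
4 | 40
7 | 9

== RESULT ==
parts.rank | max_score
9 | 9
5 | 3
4 | 40
7 | 9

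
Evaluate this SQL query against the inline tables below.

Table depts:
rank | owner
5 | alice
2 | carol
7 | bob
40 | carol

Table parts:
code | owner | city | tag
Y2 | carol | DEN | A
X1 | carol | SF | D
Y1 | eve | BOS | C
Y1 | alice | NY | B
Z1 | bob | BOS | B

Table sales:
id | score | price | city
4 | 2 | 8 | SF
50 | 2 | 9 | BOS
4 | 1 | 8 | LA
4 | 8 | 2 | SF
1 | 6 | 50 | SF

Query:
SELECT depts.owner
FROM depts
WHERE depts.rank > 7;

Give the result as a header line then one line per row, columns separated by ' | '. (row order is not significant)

== RESULT ==
depts.owner
carol

Derivation:
After WHERE (1 rows):
depts.rank | depts.owner
40 | carol
After SELECT (1 rows):
depts.owner
carol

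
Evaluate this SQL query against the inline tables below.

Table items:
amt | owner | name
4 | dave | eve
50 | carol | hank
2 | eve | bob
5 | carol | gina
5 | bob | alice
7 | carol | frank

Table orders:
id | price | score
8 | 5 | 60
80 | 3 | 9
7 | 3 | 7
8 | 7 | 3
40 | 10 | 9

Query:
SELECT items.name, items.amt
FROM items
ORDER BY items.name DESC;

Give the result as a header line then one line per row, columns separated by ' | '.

== RESULT ==
items.name | items.amt
hank | 50
gina | 5
frank | 7
eve | 4
bob | 2
alice | 5

Derivation:
After SELECT (6 rows):
items.name | items.amt
eve | 4
hank | 50
bob | 2
gina | 5
alice | 5
frank | 7
After ORDER BY (6 rows):
items.name | items.amt
hank | 50
gina | 5
frank | 7
eve | 4
bob | 2
alice | 5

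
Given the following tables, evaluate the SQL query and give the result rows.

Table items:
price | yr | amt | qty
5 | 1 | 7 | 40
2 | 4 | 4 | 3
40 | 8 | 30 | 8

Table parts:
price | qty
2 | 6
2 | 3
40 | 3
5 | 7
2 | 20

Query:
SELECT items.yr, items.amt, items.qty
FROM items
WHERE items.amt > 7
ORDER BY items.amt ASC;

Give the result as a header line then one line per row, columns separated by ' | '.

After WHERE (1 rows):
items.price | items.yr | items.amt | items.qty
40 | 8 | 30 | 8
After SELECT (1 rows):
items.yr | items.amt | items.qty
8 | 30 | 8
After ORDER BY (1 rows):
items.yr | items.amt | items.qty
8 | 30 | 8

== RESULT ==
items.yr | items.amt | items.qty
8 | 30 | 8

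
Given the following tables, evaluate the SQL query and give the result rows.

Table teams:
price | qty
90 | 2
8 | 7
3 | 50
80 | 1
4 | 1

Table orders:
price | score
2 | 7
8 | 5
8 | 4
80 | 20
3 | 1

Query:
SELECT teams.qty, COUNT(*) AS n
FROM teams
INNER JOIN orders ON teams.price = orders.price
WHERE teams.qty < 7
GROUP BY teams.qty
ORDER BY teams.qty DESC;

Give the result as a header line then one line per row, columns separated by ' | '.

After JOIN orders (4 rows):
teams.price | teams.qty | orders.price | orders.score
8 | 7 | 8 | 5
8 | 7 | 8 | 4
3 | 50 | 3 | 1
80 | 1 | 80 | 20
After WHERE (1 rows):
teams.price | teams.qty | orders.price | orders.score
80 | 1 | 80 | 20
After GROUP BY (1 rows):
teams.qty | n
1 | 1
After ORDER BY (1 rows):
teams.qty | n
1 | 1

== RESULT ==
teams.qty | n
1 | 1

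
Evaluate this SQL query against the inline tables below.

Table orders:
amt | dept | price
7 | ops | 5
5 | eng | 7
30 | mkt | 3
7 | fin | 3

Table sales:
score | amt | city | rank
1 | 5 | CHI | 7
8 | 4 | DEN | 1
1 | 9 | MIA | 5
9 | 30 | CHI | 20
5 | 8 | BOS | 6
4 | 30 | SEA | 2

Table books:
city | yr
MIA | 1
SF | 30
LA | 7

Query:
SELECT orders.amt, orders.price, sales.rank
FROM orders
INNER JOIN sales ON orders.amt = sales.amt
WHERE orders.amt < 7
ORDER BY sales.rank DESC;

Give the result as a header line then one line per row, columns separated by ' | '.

After JOIN sales (3 rows):
orders.amt | orders.dept | orders.price | sales.score | sales.amt | sales.city | sales.rank
5 | eng | 7 | 1 | 5 | CHI | 7
30 | mkt | 3 | 9 | 30 | CHI | 20
30 | mkt | 3 | 4 | 30 | SEA | 2
After WHERE (1 rows):
orders.amt | orders.dept | orders.price | sales.score | sales.amt | sales.city | sales.rank
5 | eng | 7 | 1 | 5 | CHI | 7
After SELECT (1 rows):
orders.amt | orders.price | sales.rank
5 | 7 | 7
After ORDER BY (1 rows):
orders.amt | orders.price | sales.rank
5 | 7 | 7

== RESULT ==
orders.amt | orders.price | sales.rank
5 | 7 | 7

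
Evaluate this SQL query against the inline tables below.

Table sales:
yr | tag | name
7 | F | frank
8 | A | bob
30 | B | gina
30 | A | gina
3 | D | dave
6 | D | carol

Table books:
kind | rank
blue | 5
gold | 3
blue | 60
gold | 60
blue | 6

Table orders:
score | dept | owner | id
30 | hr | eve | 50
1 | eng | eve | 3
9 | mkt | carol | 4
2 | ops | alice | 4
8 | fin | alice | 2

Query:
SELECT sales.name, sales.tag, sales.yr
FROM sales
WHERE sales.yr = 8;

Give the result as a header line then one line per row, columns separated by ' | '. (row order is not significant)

After WHERE (1 rows):
sales.yr | sales.tag | sales.name
8 | A | bob
After SELECT (1 rows):
sales.name | sales.tag | sales.yr
bob | A | 8

== RESULT ==
sales.name | sales.tag | sales.yr
bob | A | 8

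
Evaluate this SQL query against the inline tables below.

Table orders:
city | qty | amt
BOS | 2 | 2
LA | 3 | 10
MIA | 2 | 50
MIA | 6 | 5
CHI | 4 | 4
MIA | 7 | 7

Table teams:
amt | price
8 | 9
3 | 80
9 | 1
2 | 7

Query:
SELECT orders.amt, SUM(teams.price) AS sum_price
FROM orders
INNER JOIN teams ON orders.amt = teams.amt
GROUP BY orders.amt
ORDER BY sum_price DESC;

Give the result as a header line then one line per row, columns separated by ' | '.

After JOIN teams (1 rows):
orders.city | orders.qty | orders.amt | teams.amt | teams.price
BOS | 2 | 2 | 2 | 7
After GROUP BY (1 rows):
orders.amt | sum_price
2 | 7
After ORDER BY (1 rows):
orders.amt | sum_price
2 | 7

== RESULT ==
orders.amt | sum_price
2 | 7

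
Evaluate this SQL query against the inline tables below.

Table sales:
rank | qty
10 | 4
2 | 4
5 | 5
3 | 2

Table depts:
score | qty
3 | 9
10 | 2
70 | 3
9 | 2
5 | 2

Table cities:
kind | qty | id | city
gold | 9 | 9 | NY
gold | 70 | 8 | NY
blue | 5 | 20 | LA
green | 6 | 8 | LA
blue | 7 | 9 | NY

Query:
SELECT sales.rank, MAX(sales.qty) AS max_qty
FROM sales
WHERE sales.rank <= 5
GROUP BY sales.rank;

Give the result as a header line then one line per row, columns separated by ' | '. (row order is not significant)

After WHERE (3 rows):
sales.rank | sales.qty
2 | 4
5 | 5
3 | 2
After GROUP BY (3 rows):
sales.rank | max_qty
2 | 4
5 | 5
3 | 2

== RESULT ==
sales.rank | max_qty
2 | 4
5 | 5
3 | 2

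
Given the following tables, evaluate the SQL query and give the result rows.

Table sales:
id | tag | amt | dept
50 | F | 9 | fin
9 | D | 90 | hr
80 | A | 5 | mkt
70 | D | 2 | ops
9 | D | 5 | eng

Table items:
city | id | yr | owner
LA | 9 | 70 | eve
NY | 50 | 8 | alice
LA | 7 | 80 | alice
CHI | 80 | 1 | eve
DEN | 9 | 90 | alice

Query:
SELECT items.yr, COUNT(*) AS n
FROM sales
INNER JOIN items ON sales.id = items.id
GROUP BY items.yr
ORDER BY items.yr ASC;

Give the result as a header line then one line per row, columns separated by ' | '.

After JOIN items (6 rows):
sales.id | sales.tag | sales.amt | sales.dept | items.city | items.id | items.yr | items.owner
50 | F | 9 | fin | NY | 50 | 8 | alice
9 | D | 90 | hr | LA | 9 | 70 | eve
9 | D | 90 | hr | DEN | 9 | 90 | alice
80 | A | 5 | mkt | CHI | 80 | 1 | eve
9 | D | 5 | eng | LA | 9 | 70 | eve
9 | D | 5 | eng | DEN | 9 | 90 | alice
After GROUP BY (4 rows):
items.yr | n
8 | 1
70 | 2
90 | 2
1 | 1
After ORDER BY (4 rows):
items.yr | n
1 | 1
8 | 1
70 | 2
90 | 2

== RESULT ==
items.yr | n
1 | 1
8 | 1
70 | 2
90 | 2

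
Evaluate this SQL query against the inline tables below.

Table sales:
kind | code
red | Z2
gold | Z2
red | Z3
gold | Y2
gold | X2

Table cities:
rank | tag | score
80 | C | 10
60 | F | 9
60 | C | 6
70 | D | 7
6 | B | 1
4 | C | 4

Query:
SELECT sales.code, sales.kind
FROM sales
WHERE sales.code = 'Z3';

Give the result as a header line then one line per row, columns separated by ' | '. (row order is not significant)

After WHERE (1 rows):
sales.kind | sales.code
red | Z3
After SELECT (1 rows):
sales.code | sales.kind
Z3 | red

== RESULT ==
sales.code | sales.kind
Z3 | red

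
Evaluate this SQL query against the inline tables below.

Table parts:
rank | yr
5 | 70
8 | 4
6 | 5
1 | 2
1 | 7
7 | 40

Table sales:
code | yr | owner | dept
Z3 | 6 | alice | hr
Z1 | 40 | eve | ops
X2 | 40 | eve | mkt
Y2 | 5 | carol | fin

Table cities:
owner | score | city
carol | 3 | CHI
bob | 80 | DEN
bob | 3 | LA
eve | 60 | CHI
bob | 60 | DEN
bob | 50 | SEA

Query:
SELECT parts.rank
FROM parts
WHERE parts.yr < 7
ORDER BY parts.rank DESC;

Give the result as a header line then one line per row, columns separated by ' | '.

After WHERE (3 rows):
parts.rank | parts.yr
8 | 4
6 | 5
1 | 2
After SELECT (3 rows):
parts.rank
8
6
1
After ORDER BY (3 rows):
parts.rank
8
6
1

== RESULT ==
parts.rank
8
6
1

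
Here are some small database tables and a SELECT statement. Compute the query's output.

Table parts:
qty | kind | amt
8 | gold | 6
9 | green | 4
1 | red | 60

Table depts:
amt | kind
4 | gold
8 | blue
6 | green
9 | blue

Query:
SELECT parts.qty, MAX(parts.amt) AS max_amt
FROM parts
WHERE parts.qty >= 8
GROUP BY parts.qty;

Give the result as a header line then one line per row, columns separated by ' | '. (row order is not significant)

== RESULT ==
parts.qty | max_amt
8 | 6
9 | 4

Derivation:
After WHERE (2 rows):
parts.qty | parts.kind | parts.amt
8 | gold | 6
9 | green | 4
After GROUP BY (2 rows):
parts.qty | max_amt
8 | 6
9 | 4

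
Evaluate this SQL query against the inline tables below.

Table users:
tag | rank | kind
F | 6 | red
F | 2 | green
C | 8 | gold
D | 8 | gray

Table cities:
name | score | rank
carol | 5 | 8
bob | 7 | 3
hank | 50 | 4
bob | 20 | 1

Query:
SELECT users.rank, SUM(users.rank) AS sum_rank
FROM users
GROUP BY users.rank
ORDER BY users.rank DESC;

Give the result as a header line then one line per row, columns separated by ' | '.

== RESULT ==
users.rank | sum_rank
8 | 16
6 | 6
2 | 2

Derivation:
After GROUP BY (3 rows):
users.rank | sum_rank
6 | 6
2 | 2
8 | 16
After ORDER BY (3 rows):
users.rank | sum_rank
8 | 16
6 | 6
2 | 2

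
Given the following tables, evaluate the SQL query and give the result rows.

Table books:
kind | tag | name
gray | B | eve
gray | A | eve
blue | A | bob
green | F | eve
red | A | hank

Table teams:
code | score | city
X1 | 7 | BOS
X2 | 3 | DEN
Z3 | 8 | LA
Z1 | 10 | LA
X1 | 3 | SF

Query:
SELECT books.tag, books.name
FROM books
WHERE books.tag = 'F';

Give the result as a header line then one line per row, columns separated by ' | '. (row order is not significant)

== RESULT ==
books.tag | books.name
F | eve

Derivation:
After WHERE (1 rows):
books.kind | books.tag | books.name
green | F | eve
After SELECT (1 rows):
books.tag | books.name
F | eve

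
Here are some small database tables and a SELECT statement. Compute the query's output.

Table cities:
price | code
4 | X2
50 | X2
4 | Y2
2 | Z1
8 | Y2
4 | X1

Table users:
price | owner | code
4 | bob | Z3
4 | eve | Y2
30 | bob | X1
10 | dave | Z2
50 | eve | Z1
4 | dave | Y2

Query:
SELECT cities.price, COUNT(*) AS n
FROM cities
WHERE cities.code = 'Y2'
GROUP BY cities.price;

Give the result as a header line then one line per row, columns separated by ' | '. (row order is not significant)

After WHERE (2 rows):
cities.price | cities.code
4 | Y2
8 | Y2
After GROUP BY (2 rows):
cities.price | n
4 | 1
8 | 1

== RESULT ==
cities.price | n
4 | 1
8 | 1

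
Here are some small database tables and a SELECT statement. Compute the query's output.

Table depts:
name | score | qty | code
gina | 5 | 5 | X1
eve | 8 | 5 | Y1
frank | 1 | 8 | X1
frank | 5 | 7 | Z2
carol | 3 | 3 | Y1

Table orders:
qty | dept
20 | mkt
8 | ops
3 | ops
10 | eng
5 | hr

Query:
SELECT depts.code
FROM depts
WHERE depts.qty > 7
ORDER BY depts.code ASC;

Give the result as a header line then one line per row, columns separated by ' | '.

== RESULT ==
depts.code
X1

Derivation:
After WHERE (1 rows):
depts.name | depts.score | depts.qty | depts.code
frank | 1 | 8 | X1
After SELECT (1 rows):
depts.code
X1
After ORDER BY (1 rows):
depts.code
X1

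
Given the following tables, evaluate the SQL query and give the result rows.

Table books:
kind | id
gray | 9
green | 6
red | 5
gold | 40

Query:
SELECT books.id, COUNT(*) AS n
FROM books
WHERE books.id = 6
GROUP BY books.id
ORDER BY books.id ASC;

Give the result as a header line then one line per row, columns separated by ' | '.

== RESULT ==
books.id | n
6 | 1

Derivation:
After WHERE (1 rows):
books.kind | books.id
green | 6
After GROUP BY (1 rows):
books.id | n
6 | 1
After ORDER BY (1 rows):
books.id | n
6 | 1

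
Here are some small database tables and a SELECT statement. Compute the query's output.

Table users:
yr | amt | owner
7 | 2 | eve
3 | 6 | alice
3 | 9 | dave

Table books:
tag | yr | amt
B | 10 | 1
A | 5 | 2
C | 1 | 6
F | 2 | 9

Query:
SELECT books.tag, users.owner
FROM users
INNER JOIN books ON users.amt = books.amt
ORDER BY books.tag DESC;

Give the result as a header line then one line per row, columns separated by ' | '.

== RESULT ==
books.tag | users.owner
F | dave
C | alice
A | eve

Derivation:
After JOIN books (3 rows):
users.yr | users.amt | users.owner | books.tag | books.yr | books.amt
7 | 2 | eve | A | 5 | 2
3 | 6 | alice | C | 1 | 6
3 | 9 | dave | F | 2 | 9
After SELECT (3 rows):
books.tag | users.owner
A | eve
C | alice
F | dave
After ORDER BY (3 rows):
books.tag | users.owner
F | dave
C | alice
A | eve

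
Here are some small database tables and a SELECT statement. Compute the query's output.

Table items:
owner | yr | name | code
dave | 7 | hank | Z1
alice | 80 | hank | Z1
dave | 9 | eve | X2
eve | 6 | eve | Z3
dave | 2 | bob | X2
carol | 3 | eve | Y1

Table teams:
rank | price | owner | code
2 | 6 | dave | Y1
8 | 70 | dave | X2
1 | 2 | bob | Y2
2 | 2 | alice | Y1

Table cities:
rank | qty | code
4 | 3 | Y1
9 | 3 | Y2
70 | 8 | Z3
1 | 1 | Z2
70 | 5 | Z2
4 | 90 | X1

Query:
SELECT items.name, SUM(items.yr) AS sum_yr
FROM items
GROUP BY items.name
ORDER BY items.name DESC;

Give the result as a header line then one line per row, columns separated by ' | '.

== RESULT ==
items.name | sum_yr
hank | 87
eve | 18
bob | 2

Derivation:
After GROUP BY (3 rows):
items.name | sum_yr
hank | 87
eve | 18
bob | 2
After ORDER BY (3 rows):
items.name | sum_yr
hank | 87
eve | 18
bob | 2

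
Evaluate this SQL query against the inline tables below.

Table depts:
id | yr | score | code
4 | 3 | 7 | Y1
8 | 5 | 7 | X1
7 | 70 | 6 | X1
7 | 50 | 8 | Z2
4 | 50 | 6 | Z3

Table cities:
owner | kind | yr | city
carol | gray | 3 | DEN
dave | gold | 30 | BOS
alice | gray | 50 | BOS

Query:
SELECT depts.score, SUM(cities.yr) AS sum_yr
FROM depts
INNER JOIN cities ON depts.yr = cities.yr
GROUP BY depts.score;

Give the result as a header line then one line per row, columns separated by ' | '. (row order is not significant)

After JOIN cities (3 rows):
depts.id | depts.yr | depts.score | depts.code | cities.owner | cities.kind | cities.yr | cities.city
4 | 3 | 7 | Y1 | carol | gray | 3 | DEN
7 | 50 | 8 | Z2 | alice | gray | 50 | BOS
4 | 50 | 6 | Z3 | alice | gray | 50 | BOS
After GROUP BY (3 rows):
depts.score | sum_yr
7 | 3
8 | 50
6 | 50

== RESULT ==
depts.score | sum_yr
7 | 3
8 | 50
6 | 50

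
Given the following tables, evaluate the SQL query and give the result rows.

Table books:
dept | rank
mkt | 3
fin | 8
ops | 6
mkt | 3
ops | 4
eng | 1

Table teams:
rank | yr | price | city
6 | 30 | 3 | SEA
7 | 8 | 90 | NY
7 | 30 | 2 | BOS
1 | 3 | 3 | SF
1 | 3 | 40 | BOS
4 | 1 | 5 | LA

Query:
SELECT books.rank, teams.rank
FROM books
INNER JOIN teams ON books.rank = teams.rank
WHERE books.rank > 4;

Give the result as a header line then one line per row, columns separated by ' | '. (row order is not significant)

After JOIN teams (4 rows):
books.dept | books.rank | teams.rank | teams.yr | teams.price | teams.city
ops | 6 | 6 | 30 | 3 | SEA
ops | 4 | 4 | 1 | 5 | LA
eng | 1 | 1 | 3 | 3 | SF
eng | 1 | 1 | 3 | 40 | BOS
After WHERE (1 rows):
books.dept | books.rank | teams.rank | teams.yr | teams.price | teams.city
ops | 6 | 6 | 30 | 3 | SEA
After SELECT (1 rows):
books.rank | teams.rank
6 | 6

== RESULT ==
books.rank | teams.rank
6 | 6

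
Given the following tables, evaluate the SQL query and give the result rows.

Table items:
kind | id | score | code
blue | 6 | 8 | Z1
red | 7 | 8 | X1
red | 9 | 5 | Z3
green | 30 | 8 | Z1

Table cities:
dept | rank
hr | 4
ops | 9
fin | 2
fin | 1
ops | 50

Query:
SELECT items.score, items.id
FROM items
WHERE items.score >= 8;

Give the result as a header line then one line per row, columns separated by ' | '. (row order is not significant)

After WHERE (3 rows):
items.kind | items.id | items.score | items.code
blue | 6 | 8 | Z1
red | 7 | 8 | X1
green | 30 | 8 | Z1
After SELECT (3 rows):
items.score | items.id
8 | 6
8 | 7
8 | 30

== RESULT ==
items.score | items.id
8 | 6
8 | 7
8 | 30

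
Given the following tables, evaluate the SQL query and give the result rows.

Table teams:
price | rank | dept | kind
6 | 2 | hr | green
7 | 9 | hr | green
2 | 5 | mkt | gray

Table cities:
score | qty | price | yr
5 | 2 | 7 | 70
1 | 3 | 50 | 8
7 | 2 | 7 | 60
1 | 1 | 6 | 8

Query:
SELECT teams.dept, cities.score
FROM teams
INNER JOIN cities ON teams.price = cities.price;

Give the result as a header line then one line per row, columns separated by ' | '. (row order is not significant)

After JOIN cities (3 rows):
teams.price | teams.rank | teams.dept | teams.kind | cities.score | cities.qty | cities.price | cities.yr
6 | 2 | hr | green | 1 | 1 | 6 | 8
7 | 9 | hr | green | 5 | 2 | 7 | 70
7 | 9 | hr | green | 7 | 2 | 7 | 60
After SELECT (3 rows):
teams.dept | cities.score
hr | 1
hr | 5
hr | 7

== RESULT ==
teams.dept | cities.score
hr | 1
hr | 5
hr | 7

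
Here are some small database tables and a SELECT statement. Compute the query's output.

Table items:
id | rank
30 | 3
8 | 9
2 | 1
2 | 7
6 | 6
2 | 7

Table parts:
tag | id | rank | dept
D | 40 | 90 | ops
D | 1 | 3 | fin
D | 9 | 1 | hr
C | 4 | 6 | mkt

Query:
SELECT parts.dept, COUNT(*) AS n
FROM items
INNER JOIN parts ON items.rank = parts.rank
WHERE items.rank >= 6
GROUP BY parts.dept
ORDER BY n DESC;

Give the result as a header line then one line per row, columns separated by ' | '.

After JOIN parts (3 rows):
items.id | items.rank | parts.tag | parts.id | parts.rank | parts.dept
30 | 3 | D | 1 | 3 | fin
2 | 1 | D | 9 | 1 | hr
6 | 6 | C | 4 | 6 | mkt
After WHERE (1 rows):
items.id | items.rank | parts.tag | parts.id | parts.rank | parts.dept
6 | 6 | C | 4 | 6 | mkt
After GROUP BY (1 rows):
parts.dept | n
mkt | 1
After ORDER BY (1 rows):
parts.dept | n
mkt | 1

== RESULT ==
parts.dept | n
mkt | 1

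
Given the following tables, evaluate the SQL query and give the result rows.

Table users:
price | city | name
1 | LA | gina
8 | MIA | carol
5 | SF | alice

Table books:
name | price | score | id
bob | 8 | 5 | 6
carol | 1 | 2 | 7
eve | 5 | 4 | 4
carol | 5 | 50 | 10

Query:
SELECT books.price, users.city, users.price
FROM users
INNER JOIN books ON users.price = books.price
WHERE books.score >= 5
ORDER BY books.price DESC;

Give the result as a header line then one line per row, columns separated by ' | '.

== RESULT ==
books.price | users.city | users.price
8 | MIA | 8
5 | SF | 5

Derivation:
After JOIN books (4 rows):
users.price | users.city | users.name | books.name | books.price | books.score | books.id
1 | LA | gina | carol | 1 | 2 | 7
8 | MIA | carol | bob | 8 | 5 | 6
5 | SF | alice | eve | 5 | 4 | 4
5 | SF | alice | carol | 5 | 50 | 10
After WHERE (2 rows):
users.price | users.city | users.name | books.name | books.price | books.score | books.id
8 | MIA | carol | bob | 8 | 5 | 6
5 | SF | alice | carol | 5 | 50 | 10
After SELECT (2 rows):
books.price | users.city | users.price
8 | MIA | 8
5 | SF | 5
After ORDER BY (2 rows):
books.price | users.city | users.price
8 | MIA | 8
5 | SF | 5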